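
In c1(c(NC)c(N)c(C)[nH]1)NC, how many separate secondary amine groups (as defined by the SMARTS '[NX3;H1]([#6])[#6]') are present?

2

[NX3;H1]([#6])[#6] is the SMARTS for a secondary amine: a trivalent nitrogen with one H, bonded to two carbons.
The molecule carries 2 separate instances of an N-methylamino group (-NHCH3) meeting every constraint; each maps to a distinct set of atoms, giving 2 matches.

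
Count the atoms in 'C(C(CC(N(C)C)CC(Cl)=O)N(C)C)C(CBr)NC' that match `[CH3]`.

5

Check the 19 heavy atoms by environment: 4× C (H2) → no; 3× C (H1) → no; 1× C (H0) → no; 1× O (H0) → no; 1× Cl (H0) → no; 2× N (H0) → no; 5× C (H3) → match; 1× Br (H0) → no; 1× N (H1) → no.
That gives 5 matching atoms.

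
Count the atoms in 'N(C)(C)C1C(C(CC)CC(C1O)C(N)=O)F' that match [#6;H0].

Check the 16 heavy atoms by environment: 5× C (H1) → no; 2× C (H2) → no; 1× O (H1) → no; 1× C (H0) → match; 1× O (H0) → no; 1× N (H2) → no; 1× N (H0) → no; 3× C (H3) → no; 1× F (H0) → no.
That gives 1 matching atom.

1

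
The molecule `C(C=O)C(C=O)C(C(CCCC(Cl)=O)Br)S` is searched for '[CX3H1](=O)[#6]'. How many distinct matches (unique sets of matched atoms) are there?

[CX3H1](=O)[#6] is the SMARTS for an aldehyde: an sp2 carbon with one H, double-bonded to O and single-bonded to carbon.
The molecule carries 2 separate instances of an aldehyde (-CHO) meeting every constraint; each maps to a distinct set of atoms, giving 2 matches.

2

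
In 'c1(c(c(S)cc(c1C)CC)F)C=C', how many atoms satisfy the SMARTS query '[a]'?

6

The query [a] means: a matches any aromatic atom.
Check the 13 heavy atoms by environment: 6× c (aromatic) → match; 5× C → no; 1× F → no; 1× S → no.
That gives 6 matching atoms.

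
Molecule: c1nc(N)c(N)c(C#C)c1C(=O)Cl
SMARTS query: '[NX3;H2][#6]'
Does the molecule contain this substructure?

The pattern [NX3;H2][#6] describes a trivalent nitrogen with two H attached to carbon — a primary amine.
The molecule carries a primary amino group (-NH2), whose atoms satisfy every constraint of the query, so the pattern matches.

Yes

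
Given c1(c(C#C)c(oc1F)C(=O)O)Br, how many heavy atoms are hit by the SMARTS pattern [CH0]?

2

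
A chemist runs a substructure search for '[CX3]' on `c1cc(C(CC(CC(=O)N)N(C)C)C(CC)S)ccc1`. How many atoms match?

1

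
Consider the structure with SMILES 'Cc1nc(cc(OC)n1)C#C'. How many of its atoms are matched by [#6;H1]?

2

The query [#6;H1] means: any carbon bearing exactly one hydrogen.
Check the 11 heavy atoms by environment: 2× n (aromatic, H0) → no; 3× c (aromatic, H0) → no; 1× c (aromatic, H1) → match; 2× C (H3) → no; 1× C (H0) → no; 1× C (H1) → match; 1× O (H0) → no.
Summing the matching environments: 1 + 1 = 2 matching atoms.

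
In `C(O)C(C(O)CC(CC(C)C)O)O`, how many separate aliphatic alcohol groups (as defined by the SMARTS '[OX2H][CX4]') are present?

4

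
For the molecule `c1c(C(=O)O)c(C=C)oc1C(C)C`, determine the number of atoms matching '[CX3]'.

3

The query [CX3] means: C with X3: aliphatic carbon with exactly 3 total connections.
Check the 13 heavy atoms by environment: 1× o (aromatic, X2) → no; 4× c (aromatic, X3) → no; 3× C (X3) → match; 1× O (X1) → no; 1× O (X2) → no; 3× C (X4) → no.
That gives 3 matching atoms.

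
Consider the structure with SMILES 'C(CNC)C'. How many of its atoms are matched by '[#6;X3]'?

0

Check the 5 heavy atoms by environment: 4× C (X4) → no; 1× N (X3) → no.
No environment satisfies the query, so 0 matching atoms.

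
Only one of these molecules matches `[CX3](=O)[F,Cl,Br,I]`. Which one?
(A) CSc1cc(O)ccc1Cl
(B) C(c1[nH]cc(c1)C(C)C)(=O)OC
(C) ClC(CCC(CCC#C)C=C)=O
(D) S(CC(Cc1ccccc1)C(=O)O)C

C

[CX3](=O)[F,Cl,Br,I] describes a carbonyl carbon bonded to a halogen (an acyl halide).
(A) has a chloro substituent but the Cl is not on a carbonyl carbon.
(B) has a methyl-ester group (-C(=O)OCH3) but the carbonyl is bonded to -O-C, not to a halogen.
(C) contains an acyl chloride (-C(=O)Cl), which satisfies every atom and bond constraint.
(D) has a carboxylic acid group (-C(=O)OH) but the carbonyl is bonded to -OH, not to a halogen.
So the answer is (C).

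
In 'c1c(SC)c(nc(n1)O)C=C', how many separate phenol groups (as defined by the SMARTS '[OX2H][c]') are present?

1

[OX2H][c] is the SMARTS for a phenol: a hydroxyl oxygen attached to an aromatic carbon.
Exactly one fragment in the molecule meets all constraints, giving 1 match.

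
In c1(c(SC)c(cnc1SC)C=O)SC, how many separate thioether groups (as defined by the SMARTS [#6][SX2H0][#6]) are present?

3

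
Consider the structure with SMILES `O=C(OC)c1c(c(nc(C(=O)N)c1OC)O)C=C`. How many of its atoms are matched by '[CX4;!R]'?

The query [CX4;!R] means: aliphatic carbon with four total connections, not in a ring.
Check the 18 heavy atoms by environment: 1× n (aromatic, X2, in 6-ring) → no; 5× c (aromatic, X3, in 6-ring) → no; 3× O (X2, acyclic) → no; 2× C (X4, acyclic) → match; 4× C (X3, acyclic) → no; 2× O (X1, acyclic) → no; 1× N (X3, acyclic) → no.
That gives 2 matching atoms.

2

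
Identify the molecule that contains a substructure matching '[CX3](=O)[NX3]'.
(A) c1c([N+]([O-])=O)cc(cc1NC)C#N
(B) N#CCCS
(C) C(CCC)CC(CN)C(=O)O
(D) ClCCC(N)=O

D

[CX3](=O)[NX3] describes a carbonyl carbon bonded to a trivalent nitrogen (an amide).
(A) has a nitrile (-C#N) but the nitrile N is NX1 (triple-bonded), not NX3.
(B) has a nitrile (-C#N) but the nitrile N is NX1 (triple-bonded), not NX3.
(C) has a primary amino group (-NH2) but the -NH2 is not attached to a carbonyl carbon.
(D) contains a primary amide (-C(=O)NH2), which satisfies every atom and bond constraint.
So the answer is (D).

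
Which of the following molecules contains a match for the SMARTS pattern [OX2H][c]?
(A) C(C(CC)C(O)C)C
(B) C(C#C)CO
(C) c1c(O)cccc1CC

[OX2H][c] describes a hydroxyl oxygen attached to an aromatic carbon (a phenol).
(A) has a hydroxyl group (-OH) but the -OH is on an aliphatic carbon, not an aromatic c.
(B) has a hydroxyl group (-OH) but the -OH is on an aliphatic carbon, not an aromatic c.
(C) contains a hydroxyl group (-OH), which satisfies every atom and bond constraint.
So the answer is (C).

C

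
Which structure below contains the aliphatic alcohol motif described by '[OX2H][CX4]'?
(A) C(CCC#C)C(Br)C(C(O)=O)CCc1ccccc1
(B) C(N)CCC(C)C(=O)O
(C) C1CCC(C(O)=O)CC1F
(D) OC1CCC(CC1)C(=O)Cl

[OX2H][CX4] describes a hydroxyl oxygen bound to an sp3 (X4) carbon (an aliphatic alcohol).
(A) has a carboxylic acid group (-C(=O)OH) but the -OH is on a CX3 carbonyl carbon, not a CX4 carbon.
(B) has a carboxylic acid group (-C(=O)OH) but the -OH is on a CX3 carbonyl carbon, not a CX4 carbon.
(C) has a carboxylic acid group (-C(=O)OH) but the -OH is on a CX3 carbonyl carbon, not a CX4 carbon.
(D) contains a hydroxyl group (-OH), which satisfies every atom and bond constraint.
So the answer is (D).

D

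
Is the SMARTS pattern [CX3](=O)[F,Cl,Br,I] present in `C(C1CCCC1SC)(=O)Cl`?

Yes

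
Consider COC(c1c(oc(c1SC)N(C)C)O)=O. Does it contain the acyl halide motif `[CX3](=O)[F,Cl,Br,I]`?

The pattern [CX3](=O)[F,Cl,Br,I] describes a carbonyl carbon bonded to a halogen — an acyl halide.
The closest candidate here is a methyl-ester group (-C(=O)OCH3), but the carbonyl is bonded to -O-C, not to a halogen. No other fragment satisfies the full query, so there is no match.

No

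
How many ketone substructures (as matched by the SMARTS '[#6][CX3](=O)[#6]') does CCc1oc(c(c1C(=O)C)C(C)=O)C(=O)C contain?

[#6][CX3](=O)[#6] is the SMARTS for a ketone: a carbonyl carbon (no H) flanked by two carbons.
The molecule carries 3 separate instances of an acetyl/ketone group (-C(=O)CH3) meeting every constraint; each maps to a distinct set of atoms, giving 3 matches.

3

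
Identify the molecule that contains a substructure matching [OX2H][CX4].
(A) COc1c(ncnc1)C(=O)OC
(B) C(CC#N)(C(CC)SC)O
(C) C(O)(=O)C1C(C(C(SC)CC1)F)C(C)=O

[OX2H][CX4] describes a hydroxyl oxygen bound to an sp3 (X4) carbon (an aliphatic alcohol).
(A) has a methoxy ether (-OCH3) but the oxygen has H0 (ether), not H1.
(B) contains a hydroxyl group (-OH), which satisfies every atom and bond constraint.
(C) has a carboxylic acid group (-C(=O)OH) but the -OH is on a CX3 carbonyl carbon, not a CX4 carbon.
So the answer is (B).

B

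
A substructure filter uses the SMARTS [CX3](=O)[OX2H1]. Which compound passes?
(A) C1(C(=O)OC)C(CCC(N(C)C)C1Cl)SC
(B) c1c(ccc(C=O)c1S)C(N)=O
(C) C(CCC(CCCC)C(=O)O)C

C

[CX3](=O)[OX2H1] describes an sp2 carbon double-bonded to O and single-bonded to an -OH oxygen (a carboxylic acid).
(A) has a methyl-ester group (-C(=O)OCH3) but the singly-bonded O has no H (OX2H0, not OX2H1).
(B) has an aldehyde (-CHO) but there is no singly-bonded oxygen on the carbonyl carbon.
(C) contains a carboxylic acid group (-C(=O)OH), which satisfies every atom and bond constraint.
So the answer is (C).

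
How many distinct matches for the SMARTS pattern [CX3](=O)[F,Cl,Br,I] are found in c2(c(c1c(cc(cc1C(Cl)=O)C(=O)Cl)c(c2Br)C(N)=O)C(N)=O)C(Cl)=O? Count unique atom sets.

3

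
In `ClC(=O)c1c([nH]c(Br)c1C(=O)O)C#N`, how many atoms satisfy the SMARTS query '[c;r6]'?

The query [c;r6] means: aromatic carbon that belongs to a six-membered ring.
Check the 14 heavy atoms by environment: 1× n (aromatic, in 5-ring) → no; 4× c (aromatic, in 5-ring) → no; 3× C (acyclic) → no; 3× O (acyclic) → no; 1× Br (acyclic) → no; 1× Cl (acyclic) → no; 1× N (acyclic) → no.
No environment satisfies the query, so 0 matching atoms.

0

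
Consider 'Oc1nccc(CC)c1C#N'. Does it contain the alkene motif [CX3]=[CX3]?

The pattern [CX3]=[CX3] describes a non-aromatic C=C double bond between two sp2 carbons — an alkene.
The closest candidate here is an ethyl group (-CH2CH3), but its C-C bond is a single bond between CX4 carbons, not CX3=CX3. No other fragment satisfies the full query, so there is no match.

No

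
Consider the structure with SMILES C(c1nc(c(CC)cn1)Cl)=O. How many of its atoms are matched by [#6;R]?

4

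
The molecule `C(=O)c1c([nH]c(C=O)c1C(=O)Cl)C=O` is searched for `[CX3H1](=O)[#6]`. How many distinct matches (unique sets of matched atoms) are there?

3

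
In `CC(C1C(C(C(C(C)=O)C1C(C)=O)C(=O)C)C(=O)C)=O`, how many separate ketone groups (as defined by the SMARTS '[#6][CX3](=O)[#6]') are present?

[#6][CX3](=O)[#6] is the SMARTS for a ketone: a carbonyl carbon (no H) flanked by two carbons.
The molecule carries 5 separate instances of an acetyl/ketone group (-C(=O)CH3) meeting every constraint; each maps to a distinct set of atoms, giving 5 matches.

5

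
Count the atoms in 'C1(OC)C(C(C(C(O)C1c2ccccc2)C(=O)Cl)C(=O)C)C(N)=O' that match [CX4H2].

0

The query [CX4H2] means: sp3 carbon (X4) with exactly two hydrogens.
Check the 24 heavy atoms by environment: 6× C (H1, X4) → no; 3× C (H0, X3) → no; 3× O (H0, X1) → no; 2× C (H3, X4) → no; 1× c (aromatic, H0, X3) → no; 5× c (aromatic, H1, X3) → no; 1× N (H2, X3) → no; 1× O (H0, X2) → no; 1× O (H1, X2) → no; 1× Cl (H0, X1) → no.
No environment satisfies the query, so 0 matching atoms.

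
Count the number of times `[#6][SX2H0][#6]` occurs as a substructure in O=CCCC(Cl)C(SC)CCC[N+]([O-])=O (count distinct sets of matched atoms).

1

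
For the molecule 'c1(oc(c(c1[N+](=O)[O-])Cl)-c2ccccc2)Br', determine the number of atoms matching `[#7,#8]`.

The query [#7,#8] means: nitrogen or oxygen (comma = OR).
Check the 16 heavy atoms by environment: 1× o (aromatic) → match; 10× c (aromatic) → no; 1× N (charge +1) → match; 1× O (charge -1) → match; 1× O → match; 1× Cl → no; 1× Br → no.
Summing the matching environments: 1 + 1 + 1 + 1 = 4 matching atoms.

4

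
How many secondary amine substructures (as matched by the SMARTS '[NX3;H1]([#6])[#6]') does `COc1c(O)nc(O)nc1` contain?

0

[NX3;H1]([#6])[#6] is the SMARTS for a secondary amine: a trivalent nitrogen with one H, bonded to two carbons.
No fragment in the molecule satisfies every constraint, giving 0 matches.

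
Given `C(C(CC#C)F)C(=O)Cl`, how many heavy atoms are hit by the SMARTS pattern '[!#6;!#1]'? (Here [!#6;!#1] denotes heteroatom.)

The query [!#6;!#1] means: not carbon and not hydrogen — any heteroatom.
Check the 9 heavy atoms by environment: 6× C → no; 1× F → match; 1× O → match; 1× Cl → match.
Summing the matching environments: 1 + 1 + 1 = 3 matching atoms.

3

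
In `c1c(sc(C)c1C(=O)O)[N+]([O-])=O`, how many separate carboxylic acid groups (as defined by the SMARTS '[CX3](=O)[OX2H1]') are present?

[CX3](=O)[OX2H1] is the SMARTS for a carboxylic acid: an sp2 carbon double-bonded to O and single-bonded to an -OH oxygen.
Exactly one fragment in the molecule meets all constraints, giving 1 match.

1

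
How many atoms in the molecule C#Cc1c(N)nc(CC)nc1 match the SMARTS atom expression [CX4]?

2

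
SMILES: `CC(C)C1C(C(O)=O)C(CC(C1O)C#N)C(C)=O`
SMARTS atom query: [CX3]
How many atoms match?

The query [CX3] means: C with X3: aliphatic carbon with exactly 3 total connections.
Check the 18 heavy atoms by environment: 10× C (X4) → no; 2× C (X3) → match; 2× O (X1) → no; 2× O (X2) → no; 1× C (X2) → no; 1× N (X1) → no.
That gives 2 matching atoms.

2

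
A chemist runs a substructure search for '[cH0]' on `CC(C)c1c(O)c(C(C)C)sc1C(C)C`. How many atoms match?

4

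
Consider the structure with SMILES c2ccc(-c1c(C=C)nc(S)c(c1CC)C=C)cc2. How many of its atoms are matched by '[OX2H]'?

0

The query [OX2H] means: aliphatic oxygen with two connections, one of which is H — an -OH oxygen.
Check the 19 heavy atoms by environment: 1× n (aromatic, H0, X2) → no; 6× c (aromatic, H0, X3) → no; 2× C (H1, X3) → no; 2× C (H2, X3) → no; 1× C (H2, X4) → no; 1× C (H3, X4) → no; 1× S (H1, X2) → no; 5× c (aromatic, H1, X3) → no.
No environment satisfies the query, so 0 matching atoms.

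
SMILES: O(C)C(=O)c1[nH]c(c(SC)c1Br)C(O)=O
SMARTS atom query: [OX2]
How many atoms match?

Check the 15 heavy atoms by environment: 1× n (aromatic, X3) → no; 4× c (aromatic, X3) → no; 2× C (X3) → no; 2× O (X1) → no; 2× O (X2) → match; 2× C (X4) → no; 1× S (X2) → no; 1× Br (X1) → no.
That gives 2 matching atoms.

2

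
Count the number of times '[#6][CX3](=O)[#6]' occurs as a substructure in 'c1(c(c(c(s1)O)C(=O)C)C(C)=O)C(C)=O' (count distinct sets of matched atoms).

[#6][CX3](=O)[#6] is the SMARTS for a ketone: a carbonyl carbon (no H) flanked by two carbons.
The molecule carries 3 separate instances of an acetyl/ketone group (-C(=O)CH3) meeting every constraint; each maps to a distinct set of atoms, giving 3 matches.

3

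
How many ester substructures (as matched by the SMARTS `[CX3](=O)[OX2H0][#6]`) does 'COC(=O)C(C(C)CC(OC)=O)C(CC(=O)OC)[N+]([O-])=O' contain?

3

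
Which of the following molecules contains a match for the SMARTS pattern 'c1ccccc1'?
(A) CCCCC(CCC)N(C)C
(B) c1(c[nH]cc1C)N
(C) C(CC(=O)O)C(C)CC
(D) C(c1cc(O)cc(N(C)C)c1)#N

D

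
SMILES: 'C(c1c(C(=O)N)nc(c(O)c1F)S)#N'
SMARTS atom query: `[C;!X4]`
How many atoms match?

The query [C;!X4] means: aliphatic carbon that does not have four total connections.
Check the 14 heavy atoms by environment: 1× n (aromatic, X2) → no; 5× c (aromatic, X3) → no; 1× S (X2) → no; 1× F (X1) → no; 1× O (X2) → no; 1× C (X3) → match; 1× O (X1) → no; 1× N (X3) → no; 1× C (X2) → match; 1× N (X1) → no.
Summing the matching environments: 1 + 1 = 2 matching atoms.

2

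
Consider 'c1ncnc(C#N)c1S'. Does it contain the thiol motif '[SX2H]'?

The pattern [SX2H] describes an aliphatic sulfur with two connections, one being H — a thiol.
The molecule carries a thiol (-SH), whose atoms satisfy every constraint of the query, so the pattern matches.

Yes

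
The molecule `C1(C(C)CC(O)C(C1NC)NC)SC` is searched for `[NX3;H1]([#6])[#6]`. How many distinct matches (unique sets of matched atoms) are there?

2

[NX3;H1]([#6])[#6] is the SMARTS for a secondary amine: a trivalent nitrogen with one H, bonded to two carbons.
The molecule carries 2 separate instances of an N-methylamino group (-NHCH3) meeting every constraint; each maps to a distinct set of atoms, giving 2 matches.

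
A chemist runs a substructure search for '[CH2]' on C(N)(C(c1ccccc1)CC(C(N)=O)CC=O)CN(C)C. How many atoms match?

The query [CH2] means: aliphatic carbon with exactly two hydrogens.
Check the 21 heavy atoms by environment: 3× C (H2) → match; 4× C (H1) → no; 2× N (H2) → no; 1× N (H0) → no; 2× C (H3) → no; 1× C (H0) → no; 2× O (H0) → no; 1× c (aromatic, H0) → no; 5× c (aromatic, H1) → no.
That gives 3 matching atoms.

3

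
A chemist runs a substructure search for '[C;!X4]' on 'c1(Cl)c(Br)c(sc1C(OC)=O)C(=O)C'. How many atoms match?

2

The query [C;!X4] means: aliphatic carbon that does not have four total connections.
Check the 14 heavy atoms by environment: 1× s (aromatic, X2) → no; 4× c (aromatic, X3) → no; 2× C (X3) → match; 2× O (X1) → no; 2× C (X4) → no; 1× Br (X1) → no; 1× Cl (X1) → no; 1× O (X2) → no.
That gives 2 matching atoms.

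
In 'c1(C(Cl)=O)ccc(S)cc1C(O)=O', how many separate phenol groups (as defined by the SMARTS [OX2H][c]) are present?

[OX2H][c] is the SMARTS for a phenol: a hydroxyl oxygen attached to an aromatic carbon.
No fragment in the molecule satisfies every constraint, giving 0 matches.

0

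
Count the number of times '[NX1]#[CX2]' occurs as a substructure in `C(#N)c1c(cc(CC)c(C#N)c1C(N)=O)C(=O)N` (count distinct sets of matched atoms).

2

[NX1]#[CX2] is the SMARTS for a nitrile: a nitrogen triple-bonded to a two-connected carbon.
The molecule carries 2 separate instances of a nitrile (-C#N) meeting every constraint; each maps to a distinct set of atoms, giving 2 matches.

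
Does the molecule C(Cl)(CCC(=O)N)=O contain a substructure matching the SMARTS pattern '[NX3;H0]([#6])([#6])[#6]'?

The pattern [NX3;H0]([#6])([#6])[#6] describes a trivalent nitrogen with no H, bonded to three carbons — a tertiary amine.
The closest candidate here is a primary amide (-C(=O)NH2), but the amide nitrogen has H2 and only one carbon neighbour. No other fragment satisfies the full query, so there is no match.

No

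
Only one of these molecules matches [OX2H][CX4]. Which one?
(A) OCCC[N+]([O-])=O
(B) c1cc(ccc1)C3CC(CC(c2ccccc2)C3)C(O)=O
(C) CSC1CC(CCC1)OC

[OX2H][CX4] describes a hydroxyl oxygen bound to an sp3 (X4) carbon (an aliphatic alcohol).
(A) contains a hydroxyl group (-OH), which satisfies every atom and bond constraint.
(B) has a carboxylic acid group (-C(=O)OH) but the -OH is on a CX3 carbonyl carbon, not a CX4 carbon.
(C) has a methoxy ether (-OCH3) but the oxygen has H0 (ether), not H1.
So the answer is (A).

A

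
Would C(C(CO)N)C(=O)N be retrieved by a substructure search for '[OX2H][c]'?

The pattern [OX2H][c] describes a hydroxyl oxygen attached to an aromatic carbon — a phenol.
The closest candidate here is a hydroxyl group (-OH), but the -OH is on an aliphatic carbon, not an aromatic c. No other fragment satisfies the full query, so there is no match.

No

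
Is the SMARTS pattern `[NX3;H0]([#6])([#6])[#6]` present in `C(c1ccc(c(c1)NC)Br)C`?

No

The pattern [NX3;H0]([#6])([#6])[#6] describes a trivalent nitrogen with no H, bonded to three carbons — a tertiary amine.
The closest candidate here is an N-methylamino group (-NHCH3), but the nitrogen still has one H (H1), not H0. No other fragment satisfies the full query, so there is no match.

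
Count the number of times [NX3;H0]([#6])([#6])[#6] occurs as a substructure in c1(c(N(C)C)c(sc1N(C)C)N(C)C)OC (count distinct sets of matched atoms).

[NX3;H0]([#6])([#6])[#6] is the SMARTS for a tertiary amine: a trivalent nitrogen with no H, bonded to three carbons.
The molecule carries 3 separate instances of a dimethylamino group (-N(CH3)2) meeting every constraint; each maps to a distinct set of atoms, giving 3 matches.

3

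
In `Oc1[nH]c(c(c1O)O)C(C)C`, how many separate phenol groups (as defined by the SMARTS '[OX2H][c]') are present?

3

[OX2H][c] is the SMARTS for a phenol: a hydroxyl oxygen attached to an aromatic carbon.
The molecule carries 3 separate instances of a hydroxyl group (-OH) meeting every constraint; each maps to a distinct set of atoms, giving 3 matches.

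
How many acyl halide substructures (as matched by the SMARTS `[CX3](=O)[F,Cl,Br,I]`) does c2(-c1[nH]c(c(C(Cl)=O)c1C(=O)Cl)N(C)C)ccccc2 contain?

2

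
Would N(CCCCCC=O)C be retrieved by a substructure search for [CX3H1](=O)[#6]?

The pattern [CX3H1](=O)[#6] describes an sp2 carbon with one H, double-bonded to O and single-bonded to carbon — an aldehyde.
The molecule carries an aldehyde (-CHO), whose atoms satisfy every constraint of the query, so the pattern matches.

Yes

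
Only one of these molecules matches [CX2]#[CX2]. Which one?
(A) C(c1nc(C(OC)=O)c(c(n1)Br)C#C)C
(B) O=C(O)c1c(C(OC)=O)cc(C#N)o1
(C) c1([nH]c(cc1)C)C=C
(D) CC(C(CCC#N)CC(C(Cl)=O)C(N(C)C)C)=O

A

[CX2]#[CX2] describes a carbon-carbon triple bond (an alkyne).
(A) contains an ethynyl group (-C#CH), which satisfies every atom and bond constraint.
(B) has a nitrile (-C#N) but the triple bond is C#N, not C#C.
(C) has a vinyl group (-CH=CH2) but the C=C is a double bond; both carbons are CX3, not CX2.
(D) has a nitrile (-C#N) but the triple bond is C#N, not C#C.
So the answer is (A).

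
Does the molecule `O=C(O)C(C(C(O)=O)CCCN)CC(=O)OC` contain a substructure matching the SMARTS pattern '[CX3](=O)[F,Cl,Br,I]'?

No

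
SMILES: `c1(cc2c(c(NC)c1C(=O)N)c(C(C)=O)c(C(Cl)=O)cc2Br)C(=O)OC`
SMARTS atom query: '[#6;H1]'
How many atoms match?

2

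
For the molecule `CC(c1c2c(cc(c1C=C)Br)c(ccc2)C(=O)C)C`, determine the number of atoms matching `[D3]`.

8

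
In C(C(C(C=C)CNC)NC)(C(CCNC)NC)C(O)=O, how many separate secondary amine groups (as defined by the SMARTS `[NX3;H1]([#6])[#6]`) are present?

4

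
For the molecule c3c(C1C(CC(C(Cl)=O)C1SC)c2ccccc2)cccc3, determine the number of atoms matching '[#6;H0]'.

3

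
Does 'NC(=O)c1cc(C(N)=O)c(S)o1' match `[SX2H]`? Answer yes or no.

Yes

The pattern [SX2H] describes an aliphatic sulfur with two connections, one being H — a thiol.
The molecule carries a thiol (-SH), whose atoms satisfy every constraint of the query, so the pattern matches.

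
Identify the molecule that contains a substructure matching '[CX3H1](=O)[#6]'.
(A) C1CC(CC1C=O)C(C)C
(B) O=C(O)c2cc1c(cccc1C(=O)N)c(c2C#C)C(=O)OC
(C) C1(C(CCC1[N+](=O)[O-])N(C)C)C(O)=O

A

[CX3H1](=O)[#6] describes an sp2 carbon with one H, double-bonded to O and single-bonded to carbon (an aldehyde).
(A) contains an aldehyde (-CHO), which satisfies every atom and bond constraint.
(B) has a methyl-ester group (-C(=O)OCH3) but the carbonyl carbon has H0, not H1.
(C) has a carboxylic acid group (-C(=O)OH) but the carbonyl carbon has H0 and is bonded to O, not H1.
So the answer is (A).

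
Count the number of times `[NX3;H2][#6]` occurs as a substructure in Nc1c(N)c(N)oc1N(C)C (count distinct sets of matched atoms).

3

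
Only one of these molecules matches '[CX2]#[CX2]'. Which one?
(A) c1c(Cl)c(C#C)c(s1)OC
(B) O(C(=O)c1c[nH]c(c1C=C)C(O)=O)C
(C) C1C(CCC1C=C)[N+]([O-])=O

A

[CX2]#[CX2] describes a carbon-carbon triple bond (an alkyne).
(A) contains an ethynyl group (-C#CH), which satisfies every atom and bond constraint.
(B) has a vinyl group (-CH=CH2) but the C=C is a double bond; both carbons are CX3, not CX2.
(C) has a vinyl group (-CH=CH2) but the C=C is a double bond; both carbons are CX3, not CX2.
So the answer is (A).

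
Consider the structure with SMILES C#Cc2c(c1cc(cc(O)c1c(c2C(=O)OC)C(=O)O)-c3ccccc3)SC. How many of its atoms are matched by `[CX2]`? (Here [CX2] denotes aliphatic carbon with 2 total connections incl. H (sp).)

The query [CX2] means: C with X2: aliphatic carbon with exactly 2 total connections.
Check the 28 heavy atoms by environment: 16× c (aromatic, X3) → no; 1× S (X2) → no; 2× C (X4) → no; 2× C (X3) → no; 2× O (X1) → no; 3× O (X2) → no; 2× C (X2) → match.
That gives 2 matching atoms.

2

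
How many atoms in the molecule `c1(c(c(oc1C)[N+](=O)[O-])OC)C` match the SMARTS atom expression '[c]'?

4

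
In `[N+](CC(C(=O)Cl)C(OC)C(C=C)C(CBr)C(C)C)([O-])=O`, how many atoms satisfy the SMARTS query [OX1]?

The query [OX1] means: aliphatic oxygen with one total connection — typically a carbonyl =O or an oxide.
Check the 20 heavy atoms by environment: 10× C (X4) → no; 3× C (X3) → no; 1× O (X2) → no; 1× N (charge +1, X3) → no; 1× O (charge -1, X1) → match; 2× O (X1) → match; 1× Cl (X1) → no; 1× Br (X1) → no.
Summing the matching environments: 1 + 2 = 3 matching atoms.

3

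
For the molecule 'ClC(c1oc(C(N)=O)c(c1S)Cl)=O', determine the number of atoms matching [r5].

Check the 13 heavy atoms by environment: 1× o (aromatic, in 5-ring) → match; 4× c (aromatic, in 5-ring) → match; 1× S (acyclic) → no; 2× C (acyclic) → no; 2× O (acyclic) → no; 1× N (acyclic) → no; 2× Cl (acyclic) → no.
Summing the matching environments: 1 + 4 = 5 matching atoms.

5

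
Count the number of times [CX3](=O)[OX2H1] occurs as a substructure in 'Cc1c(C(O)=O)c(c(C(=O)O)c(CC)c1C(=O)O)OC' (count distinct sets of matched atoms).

3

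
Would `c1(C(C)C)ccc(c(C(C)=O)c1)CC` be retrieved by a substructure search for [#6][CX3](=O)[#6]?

The pattern [#6][CX3](=O)[#6] describes a carbonyl carbon (no H) flanked by two carbons — a ketone.
The molecule carries an acetyl/ketone group (-C(=O)CH3), whose atoms satisfy every constraint of the query, so the pattern matches.

Yes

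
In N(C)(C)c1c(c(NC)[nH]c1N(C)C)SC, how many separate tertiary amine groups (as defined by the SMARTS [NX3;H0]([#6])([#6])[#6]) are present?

[NX3;H0]([#6])([#6])[#6] is the SMARTS for a tertiary amine: a trivalent nitrogen with no H, bonded to three carbons.
The molecule carries 2 separate instances of a dimethylamino group (-N(CH3)2) meeting every constraint; each maps to a distinct set of atoms, giving 2 matches.

2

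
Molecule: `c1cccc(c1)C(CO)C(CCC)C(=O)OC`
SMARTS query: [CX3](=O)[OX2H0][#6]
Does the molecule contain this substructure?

The pattern [CX3](=O)[OX2H0][#6] describes a carbonyl carbon bonded to an oxygen that is itself bonded to carbon (no H on that O) — an ester.
The molecule carries a methyl-ester group (-C(=O)OCH3), whose atoms satisfy every constraint of the query, so the pattern matches.

Yes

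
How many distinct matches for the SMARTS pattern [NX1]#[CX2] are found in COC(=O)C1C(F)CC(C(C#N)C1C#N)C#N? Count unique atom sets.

3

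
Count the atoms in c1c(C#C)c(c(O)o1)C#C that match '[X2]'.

6

Check the 10 heavy atoms by environment: 1× o (aromatic, X2) → match; 4× c (aromatic, X3) → no; 1× O (X2) → match; 4× C (X2) → match.
Summing the matching environments: 1 + 1 + 4 = 6 matching atoms.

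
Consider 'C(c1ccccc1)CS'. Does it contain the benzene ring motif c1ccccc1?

Yes

The pattern c1ccccc1 describes six aromatic carbons in a ring — a benzene ring.
The molecule carries a phenyl ring, whose atoms satisfy every constraint of the query, so the pattern matches.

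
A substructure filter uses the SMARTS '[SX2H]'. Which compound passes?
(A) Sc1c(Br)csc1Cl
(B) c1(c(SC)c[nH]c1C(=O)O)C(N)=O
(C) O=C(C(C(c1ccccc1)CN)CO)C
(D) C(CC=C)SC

A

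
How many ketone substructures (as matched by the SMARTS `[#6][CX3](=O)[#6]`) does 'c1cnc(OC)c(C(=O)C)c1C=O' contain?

1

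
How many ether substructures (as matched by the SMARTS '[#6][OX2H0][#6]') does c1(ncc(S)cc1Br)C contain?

[#6][OX2H0][#6] is the SMARTS for an ether: an aliphatic oxygen bridging two carbons with no H on the oxygen.
No fragment in the molecule satisfies every constraint, giving 0 matches.

0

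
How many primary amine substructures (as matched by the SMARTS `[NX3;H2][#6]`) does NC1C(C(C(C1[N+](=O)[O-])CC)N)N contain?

3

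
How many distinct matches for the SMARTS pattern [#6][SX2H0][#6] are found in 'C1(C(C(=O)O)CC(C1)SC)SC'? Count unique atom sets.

2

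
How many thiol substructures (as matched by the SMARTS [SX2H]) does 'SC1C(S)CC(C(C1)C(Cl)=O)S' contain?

3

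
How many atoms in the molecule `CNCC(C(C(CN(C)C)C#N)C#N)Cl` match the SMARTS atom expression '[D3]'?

4

The query [D3] means: atom with exactly three heavy-atom neighbours.
Check the 15 heavy atoms by environment: 4× C (D2) → no; 3× C (D3) → match; 2× N (D1) → no; 1× Cl (D1) → no; 1× N (D2) → no; 3× C (D1) → no; 1× N (D3) → match.
Summing the matching environments: 3 + 1 = 4 matching atoms.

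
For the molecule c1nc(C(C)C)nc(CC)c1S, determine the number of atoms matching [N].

0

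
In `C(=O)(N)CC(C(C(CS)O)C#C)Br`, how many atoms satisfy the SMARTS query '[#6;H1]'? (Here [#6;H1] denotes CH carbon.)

The query [#6;H1] means: any carbon bearing exactly one hydrogen.
Check the 13 heavy atoms by environment: 2× C (H2) → no; 4× C (H1) → match; 1× O (H1) → no; 2× C (H0) → no; 1× O (H0) → no; 1× N (H2) → no; 1× S (H1) → no; 1× Br (H0) → no.
That gives 4 matching atoms.

4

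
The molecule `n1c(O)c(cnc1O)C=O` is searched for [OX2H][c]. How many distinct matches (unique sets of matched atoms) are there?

2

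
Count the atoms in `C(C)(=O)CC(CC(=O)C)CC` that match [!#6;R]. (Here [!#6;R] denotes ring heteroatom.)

0

The query [!#6;R] means: non-carbon atom that is part of a ring.
Check the 11 heavy atoms by environment: 9× C (acyclic) → no; 2× O (acyclic) → no.
No environment satisfies the query, so 0 matching atoms.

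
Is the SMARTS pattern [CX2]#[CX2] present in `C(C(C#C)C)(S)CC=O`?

The pattern [CX2]#[CX2] describes a carbon-carbon triple bond — an alkyne.
The molecule carries an ethynyl group (-C#CH), whose atoms satisfy every constraint of the query, so the pattern matches.

Yes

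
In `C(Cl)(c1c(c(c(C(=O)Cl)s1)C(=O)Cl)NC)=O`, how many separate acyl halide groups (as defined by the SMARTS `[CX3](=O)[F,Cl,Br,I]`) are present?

[CX3](=O)[F,Cl,Br,I] is the SMARTS for an acyl halide: a carbonyl carbon bonded to a halogen.
The molecule carries 3 separate instances of an acyl chloride (-C(=O)Cl) meeting every constraint; each maps to a distinct set of atoms, giving 3 matches.

3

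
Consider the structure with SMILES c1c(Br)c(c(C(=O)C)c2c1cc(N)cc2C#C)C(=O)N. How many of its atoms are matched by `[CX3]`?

2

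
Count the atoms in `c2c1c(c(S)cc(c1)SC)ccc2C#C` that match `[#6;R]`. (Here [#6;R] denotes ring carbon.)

10

Check the 15 heavy atoms by environment: 10× c (aromatic, in 6-ring) → match; 2× S (acyclic) → no; 3× C (acyclic) → no.
That gives 10 matching atoms.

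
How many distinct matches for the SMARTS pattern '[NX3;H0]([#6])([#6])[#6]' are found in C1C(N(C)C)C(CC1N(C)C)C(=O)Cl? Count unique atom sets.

2

[NX3;H0]([#6])([#6])[#6] is the SMARTS for a tertiary amine: a trivalent nitrogen with no H, bonded to three carbons.
The molecule carries 2 separate instances of a dimethylamino group (-N(CH3)2) meeting every constraint; each maps to a distinct set of atoms, giving 2 matches.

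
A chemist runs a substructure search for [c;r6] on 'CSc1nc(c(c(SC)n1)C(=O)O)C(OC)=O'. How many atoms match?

4

The query [c;r6] means: aromatic carbon that belongs to a six-membered ring.
Check the 17 heavy atoms by environment: 2× n (aromatic, in 6-ring) → no; 4× c (aromatic, in 6-ring) → match; 5× C (acyclic) → no; 4× O (acyclic) → no; 2× S (acyclic) → no.
That gives 4 matching atoms.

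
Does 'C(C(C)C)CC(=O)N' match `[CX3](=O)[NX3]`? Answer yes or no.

Yes

The pattern [CX3](=O)[NX3] describes a carbonyl carbon bonded to a trivalent nitrogen — an amide.
The molecule carries a primary amide (-C(=O)NH2), whose atoms satisfy every constraint of the query, so the pattern matches.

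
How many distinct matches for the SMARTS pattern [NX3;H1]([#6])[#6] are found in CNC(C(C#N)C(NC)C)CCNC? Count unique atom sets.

3

[NX3;H1]([#6])[#6] is the SMARTS for a secondary amine: a trivalent nitrogen with one H, bonded to two carbons.
The molecule carries 3 separate instances of an N-methylamino group (-NHCH3) meeting every constraint; each maps to a distinct set of atoms, giving 3 matches.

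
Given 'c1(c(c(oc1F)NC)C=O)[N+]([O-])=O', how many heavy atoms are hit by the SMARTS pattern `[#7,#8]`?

6

The query [#7,#8] means: nitrogen or oxygen (comma = OR).
Check the 13 heavy atoms by environment: 1× o (aromatic) → match; 4× c (aromatic) → no; 1× F → no; 2× C → no; 2× O → match; 1× N → match; 1× N (charge +1) → match; 1× O (charge -1) → match.
Summing the matching environments: 1 + 2 + 1 + 1 + 1 = 6 matching atoms.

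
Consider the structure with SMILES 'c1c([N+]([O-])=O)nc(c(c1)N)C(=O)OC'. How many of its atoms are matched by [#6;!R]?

Check the 14 heavy atoms by environment: 1× n (aromatic, in 6-ring) → no; 5× c (aromatic, in 6-ring) → no; 1× N (charge +1, acyclic) → no; 1× O (charge -1, acyclic) → no; 3× O (acyclic) → no; 2× C (acyclic) → match; 1× N (acyclic) → no.
That gives 2 matching atoms.

2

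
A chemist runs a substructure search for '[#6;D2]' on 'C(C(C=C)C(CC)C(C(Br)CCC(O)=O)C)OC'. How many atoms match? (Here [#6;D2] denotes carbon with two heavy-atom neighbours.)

5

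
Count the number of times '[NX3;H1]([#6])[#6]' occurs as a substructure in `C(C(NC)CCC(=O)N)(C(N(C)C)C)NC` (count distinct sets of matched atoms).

[NX3;H1]([#6])[#6] is the SMARTS for a secondary amine: a trivalent nitrogen with one H, bonded to two carbons.
The molecule carries 2 separate instances of an N-methylamino group (-NHCH3) meeting every constraint; each maps to a distinct set of atoms, giving 2 matches.

2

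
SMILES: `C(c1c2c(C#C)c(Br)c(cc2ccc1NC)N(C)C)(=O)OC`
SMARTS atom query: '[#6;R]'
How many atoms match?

10

The query [#6;R] means: carbon that is part of a ring.
Check the 22 heavy atoms by environment: 10× c (aromatic, in 6-ring) → match; 7× C (acyclic) → no; 2× O (acyclic) → no; 1× Br (acyclic) → no; 2× N (acyclic) → no.
That gives 10 matching atoms.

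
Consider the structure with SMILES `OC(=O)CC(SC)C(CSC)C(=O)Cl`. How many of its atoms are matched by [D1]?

6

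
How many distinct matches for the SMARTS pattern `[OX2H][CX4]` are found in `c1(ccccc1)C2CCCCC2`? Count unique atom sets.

0

[OX2H][CX4] is the SMARTS for an aliphatic alcohol: a hydroxyl oxygen bound to an sp3 (X4) carbon.
No fragment in the molecule satisfies every constraint, giving 0 matches.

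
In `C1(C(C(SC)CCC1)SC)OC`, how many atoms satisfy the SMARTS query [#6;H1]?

3

Check the 12 heavy atoms by environment: 3× C (H2) → no; 3× C (H1) → match; 2× S (H0) → no; 3× C (H3) → no; 1× O (H0) → no.
That gives 3 matching atoms.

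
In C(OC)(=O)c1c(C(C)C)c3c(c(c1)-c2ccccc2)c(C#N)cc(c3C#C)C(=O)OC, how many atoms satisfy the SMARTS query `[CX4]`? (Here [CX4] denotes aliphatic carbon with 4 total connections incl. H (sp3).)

Check the 31 heavy atoms by environment: 16× c (aromatic, X3) → no; 2× C (X3) → no; 2× O (X1) → no; 2× O (X2) → no; 5× C (X4) → match; 3× C (X2) → no; 1× N (X1) → no.
That gives 5 matching atoms.

5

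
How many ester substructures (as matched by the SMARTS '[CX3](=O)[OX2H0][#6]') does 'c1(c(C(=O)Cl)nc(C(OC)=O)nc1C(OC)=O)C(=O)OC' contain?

3

[CX3](=O)[OX2H0][#6] is the SMARTS for an ester: a carbonyl carbon bonded to an oxygen that is itself bonded to carbon (no H on that O).
The molecule carries 3 separate instances of a methyl-ester group (-C(=O)OCH3) meeting every constraint; each maps to a distinct set of atoms, giving 3 matches.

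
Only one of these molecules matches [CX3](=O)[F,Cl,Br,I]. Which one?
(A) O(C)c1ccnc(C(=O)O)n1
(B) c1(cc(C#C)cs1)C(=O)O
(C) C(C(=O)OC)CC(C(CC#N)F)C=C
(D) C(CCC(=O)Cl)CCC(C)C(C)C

D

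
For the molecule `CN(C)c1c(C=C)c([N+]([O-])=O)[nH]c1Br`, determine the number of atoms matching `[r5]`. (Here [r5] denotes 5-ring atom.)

The query [r5] means: r5 matches atoms in a five-membered ring.
Check the 14 heavy atoms by environment: 1× n (aromatic, in 5-ring) → match; 4× c (aromatic, in 5-ring) → match; 1× N (acyclic) → no; 4× C (acyclic) → no; 1× N (charge +1, acyclic) → no; 1× O (charge -1, acyclic) → no; 1× O (acyclic) → no; 1× Br (acyclic) → no.
Summing the matching environments: 1 + 4 = 5 matching atoms.

5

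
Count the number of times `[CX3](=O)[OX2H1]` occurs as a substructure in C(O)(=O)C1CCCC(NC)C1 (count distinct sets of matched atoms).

[CX3](=O)[OX2H1] is the SMARTS for a carboxylic acid: an sp2 carbon double-bonded to O and single-bonded to an -OH oxygen.
Exactly one fragment in the molecule meets all constraints, giving 1 match.

1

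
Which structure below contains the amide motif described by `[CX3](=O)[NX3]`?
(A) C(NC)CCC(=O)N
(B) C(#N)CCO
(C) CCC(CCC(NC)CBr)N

A

[CX3](=O)[NX3] describes a carbonyl carbon bonded to a trivalent nitrogen (an amide).
(A) contains a primary amide (-C(=O)NH2), which satisfies every atom and bond constraint.
(B) has a nitrile (-C#N) but the nitrile N is NX1 (triple-bonded), not NX3.
(C) has a primary amino group (-NH2) but the -NH2 is not attached to a carbonyl carbon.
So the answer is (A).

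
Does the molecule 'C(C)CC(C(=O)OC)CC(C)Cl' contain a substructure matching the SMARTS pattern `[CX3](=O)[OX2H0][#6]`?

The pattern [CX3](=O)[OX2H0][#6] describes a carbonyl carbon bonded to an oxygen that is itself bonded to carbon (no H on that O) — an ester.
The molecule carries a methyl-ester group (-C(=O)OCH3), whose atoms satisfy every constraint of the query, so the pattern matches.

Yes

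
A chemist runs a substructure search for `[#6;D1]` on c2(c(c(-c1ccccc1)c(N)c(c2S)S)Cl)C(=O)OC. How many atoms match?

1

Check the 20 heavy atoms by environment: 7× c (aromatic, D3) → no; 5× c (aromatic, D2) → no; 1× N (D1) → no; 1× C (D3) → no; 1× O (D1) → no; 1× O (D2) → no; 1× C (D1) → match; 2× S (D1) → no; 1× Cl (D1) → no.
That gives 1 matching atom.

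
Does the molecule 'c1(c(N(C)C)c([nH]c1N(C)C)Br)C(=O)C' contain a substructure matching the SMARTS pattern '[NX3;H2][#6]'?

No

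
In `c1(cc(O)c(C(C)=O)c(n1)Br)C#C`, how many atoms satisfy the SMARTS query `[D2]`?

3

Check the 13 heavy atoms by environment: 1× n (aromatic, D2) → match; 4× c (aromatic, D3) → no; 1× c (aromatic, D2) → match; 1× C (D3) → no; 2× O (D1) → no; 2× C (D1) → no; 1× C (D2) → match; 1× Br (D1) → no.
Summing the matching environments: 1 + 1 + 1 = 3 matching atoms.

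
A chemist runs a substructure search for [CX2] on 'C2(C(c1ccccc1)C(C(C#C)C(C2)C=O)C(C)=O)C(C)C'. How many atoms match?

2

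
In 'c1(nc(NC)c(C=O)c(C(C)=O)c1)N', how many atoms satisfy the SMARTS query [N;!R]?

2

The query [N;!R] means: aliphatic nitrogen not in a ring.
Check the 14 heavy atoms by environment: 1× n (aromatic, in 6-ring) → no; 5× c (aromatic, in 6-ring) → no; 2× N (acyclic) → match; 4× C (acyclic) → no; 2× O (acyclic) → no.
That gives 2 matching atoms.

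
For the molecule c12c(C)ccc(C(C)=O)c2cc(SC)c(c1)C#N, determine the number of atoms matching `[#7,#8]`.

2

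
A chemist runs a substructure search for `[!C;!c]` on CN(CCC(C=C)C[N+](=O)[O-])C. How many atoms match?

4

Check the 12 heavy atoms by environment: 8× C → no; 1× N (charge +1) → match; 1× O (charge -1) → match; 1× O → match; 1× N → match.
Summing the matching environments: 1 + 1 + 1 + 1 = 4 matching atoms.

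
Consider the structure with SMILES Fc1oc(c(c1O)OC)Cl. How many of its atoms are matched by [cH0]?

4

The query [cH0] means: aromatic carbon with no attached hydrogen (substituted or ring-fusion).
Check the 10 heavy atoms by environment: 1× o (aromatic, H0) → no; 4× c (aromatic, H0) → match; 1× O (H0) → no; 1× C (H3) → no; 1× F (H0) → no; 1× O (H1) → no; 1× Cl (H0) → no.
That gives 4 matching atoms.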